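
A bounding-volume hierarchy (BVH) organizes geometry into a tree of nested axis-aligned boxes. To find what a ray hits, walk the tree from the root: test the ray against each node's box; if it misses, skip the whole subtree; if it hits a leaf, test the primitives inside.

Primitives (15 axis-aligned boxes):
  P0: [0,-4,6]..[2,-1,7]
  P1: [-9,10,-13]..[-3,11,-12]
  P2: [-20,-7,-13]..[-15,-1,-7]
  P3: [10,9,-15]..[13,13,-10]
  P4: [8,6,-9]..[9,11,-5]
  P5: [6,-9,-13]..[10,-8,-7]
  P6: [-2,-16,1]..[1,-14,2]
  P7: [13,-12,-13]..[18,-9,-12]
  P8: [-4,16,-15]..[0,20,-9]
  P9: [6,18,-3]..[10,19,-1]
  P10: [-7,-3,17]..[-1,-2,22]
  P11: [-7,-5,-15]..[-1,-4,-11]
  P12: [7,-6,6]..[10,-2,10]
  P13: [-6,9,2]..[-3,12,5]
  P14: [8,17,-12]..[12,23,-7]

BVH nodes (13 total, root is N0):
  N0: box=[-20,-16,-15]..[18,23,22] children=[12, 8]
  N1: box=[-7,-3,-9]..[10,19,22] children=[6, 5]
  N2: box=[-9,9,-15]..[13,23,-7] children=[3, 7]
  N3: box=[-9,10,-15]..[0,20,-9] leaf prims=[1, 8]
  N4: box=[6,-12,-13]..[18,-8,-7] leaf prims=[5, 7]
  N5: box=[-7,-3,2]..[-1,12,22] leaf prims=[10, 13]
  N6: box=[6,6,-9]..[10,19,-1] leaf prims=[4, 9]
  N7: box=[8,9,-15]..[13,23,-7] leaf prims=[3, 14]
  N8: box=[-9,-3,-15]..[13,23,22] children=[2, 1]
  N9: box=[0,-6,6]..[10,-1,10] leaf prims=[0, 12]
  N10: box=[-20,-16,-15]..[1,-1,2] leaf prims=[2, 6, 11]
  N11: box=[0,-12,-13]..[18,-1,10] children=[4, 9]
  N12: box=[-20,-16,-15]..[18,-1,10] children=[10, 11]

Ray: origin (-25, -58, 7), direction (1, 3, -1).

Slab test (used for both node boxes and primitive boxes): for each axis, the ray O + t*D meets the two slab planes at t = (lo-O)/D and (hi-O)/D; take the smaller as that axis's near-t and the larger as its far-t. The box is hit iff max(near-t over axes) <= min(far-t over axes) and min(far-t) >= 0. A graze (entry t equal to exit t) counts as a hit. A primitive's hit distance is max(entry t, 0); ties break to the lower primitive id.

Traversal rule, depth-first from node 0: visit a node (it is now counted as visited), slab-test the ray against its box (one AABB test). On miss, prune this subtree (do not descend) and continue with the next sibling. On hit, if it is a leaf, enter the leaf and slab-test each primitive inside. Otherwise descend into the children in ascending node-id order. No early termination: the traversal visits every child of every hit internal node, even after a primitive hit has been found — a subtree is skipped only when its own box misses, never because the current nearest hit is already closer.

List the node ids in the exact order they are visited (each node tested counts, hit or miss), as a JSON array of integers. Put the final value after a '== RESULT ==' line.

Trace the traversal:
N0 x:[5,43] y:[14,27] z:[-15,22] -> hit [14,22], descend [8, 12]
  N8 x:[16,38] y:[55/3,27] z:[-15,22] -> hit [55/3,22], descend [1, 2]
    N1 x:[18,35] y:[55/3,77/3] z:[-15,16] -> miss, prune
    N2 x:[16,38] y:[67/3,27] z:[14,22] -> miss, prune
  N12 x:[5,43] y:[14,19] z:[-3,22] -> hit [14,19], descend [10, 11]
    N10 x:[5,26] y:[14,19] z:[5,22] -> hit [14,19] leaf, test {P2(miss), P6(miss), P11@t=18}
    N11 x:[25,43] y:[46/3,19] z:[-3,20] -> miss, prune

Summary -> nodes [0, 8, 1, 2, 12, 10, 11]; box-tests=7; leaf-entries=1; first=P11

== RESULT ==
[0, 8, 1, 2, 12, 10, 11]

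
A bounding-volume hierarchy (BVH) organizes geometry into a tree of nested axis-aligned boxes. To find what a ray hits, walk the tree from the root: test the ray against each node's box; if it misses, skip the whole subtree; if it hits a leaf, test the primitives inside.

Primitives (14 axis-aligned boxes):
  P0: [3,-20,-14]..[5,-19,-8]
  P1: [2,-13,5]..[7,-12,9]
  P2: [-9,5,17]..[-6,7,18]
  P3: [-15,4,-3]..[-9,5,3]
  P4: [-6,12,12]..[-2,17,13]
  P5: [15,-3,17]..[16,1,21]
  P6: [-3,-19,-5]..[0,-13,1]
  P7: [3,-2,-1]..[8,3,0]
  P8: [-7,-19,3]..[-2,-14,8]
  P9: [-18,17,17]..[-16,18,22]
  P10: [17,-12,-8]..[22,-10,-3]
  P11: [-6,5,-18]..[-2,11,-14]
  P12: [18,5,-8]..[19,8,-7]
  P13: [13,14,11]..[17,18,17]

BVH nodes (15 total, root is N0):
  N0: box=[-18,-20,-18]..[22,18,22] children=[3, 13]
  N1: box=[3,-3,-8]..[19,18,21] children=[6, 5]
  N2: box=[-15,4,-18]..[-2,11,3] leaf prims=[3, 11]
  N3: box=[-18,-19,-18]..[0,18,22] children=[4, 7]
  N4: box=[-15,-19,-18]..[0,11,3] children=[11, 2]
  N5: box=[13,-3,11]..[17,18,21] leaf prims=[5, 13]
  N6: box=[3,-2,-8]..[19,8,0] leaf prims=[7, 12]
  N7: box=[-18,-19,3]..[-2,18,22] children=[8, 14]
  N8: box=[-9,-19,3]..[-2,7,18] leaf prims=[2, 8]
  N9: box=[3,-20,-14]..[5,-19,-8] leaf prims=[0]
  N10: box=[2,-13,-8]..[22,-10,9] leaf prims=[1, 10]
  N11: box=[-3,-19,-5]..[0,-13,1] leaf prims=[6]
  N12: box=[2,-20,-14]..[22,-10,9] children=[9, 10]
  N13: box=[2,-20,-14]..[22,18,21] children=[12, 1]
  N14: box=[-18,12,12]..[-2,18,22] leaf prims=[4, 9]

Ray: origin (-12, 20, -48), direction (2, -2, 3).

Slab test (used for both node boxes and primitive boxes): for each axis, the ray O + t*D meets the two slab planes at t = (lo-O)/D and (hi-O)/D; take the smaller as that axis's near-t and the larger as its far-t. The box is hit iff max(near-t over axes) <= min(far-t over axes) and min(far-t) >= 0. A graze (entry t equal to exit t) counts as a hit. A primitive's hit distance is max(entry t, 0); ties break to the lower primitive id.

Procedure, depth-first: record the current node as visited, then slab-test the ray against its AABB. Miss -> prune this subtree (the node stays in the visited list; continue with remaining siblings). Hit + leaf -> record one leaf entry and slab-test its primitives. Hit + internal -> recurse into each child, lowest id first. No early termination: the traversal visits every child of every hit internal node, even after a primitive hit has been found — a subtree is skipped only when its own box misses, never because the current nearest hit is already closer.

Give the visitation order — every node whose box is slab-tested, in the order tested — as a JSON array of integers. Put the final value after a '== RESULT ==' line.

Walk:
N0 x:[-3,17] y:[1,20] z:[10,70/3] -> hit [10,17], descend [3, 13]
  N3 x:[-3,6] y:[1,39/2] z:[10,70/3] -> miss, prune
  N13 x:[7,17] y:[1,20] z:[34/3,23] -> hit [34/3,17], descend [1, 12]
    N1 x:[15/2,31/2] y:[1,23/2] z:[40/3,23] -> miss, prune
    N12 x:[7,17] y:[15,20] z:[34/3,19] -> hit [15,17], descend [9, 10]
      N9 x:[15/2,17/2] y:[39/2,20] z:[34/3,40/3] -> miss, prune
      N10 x:[7,17] y:[15,33/2] z:[40/3,19] -> hit [15,33/2] leaf, test {P1(miss), P10@t=15}

7 AABB tests over nodes [0, 3, 13, 1, 12, 9, 10]; 1 leaf entered; closest P10.

== RESULT ==
[0, 3, 13, 1, 12, 9, 10]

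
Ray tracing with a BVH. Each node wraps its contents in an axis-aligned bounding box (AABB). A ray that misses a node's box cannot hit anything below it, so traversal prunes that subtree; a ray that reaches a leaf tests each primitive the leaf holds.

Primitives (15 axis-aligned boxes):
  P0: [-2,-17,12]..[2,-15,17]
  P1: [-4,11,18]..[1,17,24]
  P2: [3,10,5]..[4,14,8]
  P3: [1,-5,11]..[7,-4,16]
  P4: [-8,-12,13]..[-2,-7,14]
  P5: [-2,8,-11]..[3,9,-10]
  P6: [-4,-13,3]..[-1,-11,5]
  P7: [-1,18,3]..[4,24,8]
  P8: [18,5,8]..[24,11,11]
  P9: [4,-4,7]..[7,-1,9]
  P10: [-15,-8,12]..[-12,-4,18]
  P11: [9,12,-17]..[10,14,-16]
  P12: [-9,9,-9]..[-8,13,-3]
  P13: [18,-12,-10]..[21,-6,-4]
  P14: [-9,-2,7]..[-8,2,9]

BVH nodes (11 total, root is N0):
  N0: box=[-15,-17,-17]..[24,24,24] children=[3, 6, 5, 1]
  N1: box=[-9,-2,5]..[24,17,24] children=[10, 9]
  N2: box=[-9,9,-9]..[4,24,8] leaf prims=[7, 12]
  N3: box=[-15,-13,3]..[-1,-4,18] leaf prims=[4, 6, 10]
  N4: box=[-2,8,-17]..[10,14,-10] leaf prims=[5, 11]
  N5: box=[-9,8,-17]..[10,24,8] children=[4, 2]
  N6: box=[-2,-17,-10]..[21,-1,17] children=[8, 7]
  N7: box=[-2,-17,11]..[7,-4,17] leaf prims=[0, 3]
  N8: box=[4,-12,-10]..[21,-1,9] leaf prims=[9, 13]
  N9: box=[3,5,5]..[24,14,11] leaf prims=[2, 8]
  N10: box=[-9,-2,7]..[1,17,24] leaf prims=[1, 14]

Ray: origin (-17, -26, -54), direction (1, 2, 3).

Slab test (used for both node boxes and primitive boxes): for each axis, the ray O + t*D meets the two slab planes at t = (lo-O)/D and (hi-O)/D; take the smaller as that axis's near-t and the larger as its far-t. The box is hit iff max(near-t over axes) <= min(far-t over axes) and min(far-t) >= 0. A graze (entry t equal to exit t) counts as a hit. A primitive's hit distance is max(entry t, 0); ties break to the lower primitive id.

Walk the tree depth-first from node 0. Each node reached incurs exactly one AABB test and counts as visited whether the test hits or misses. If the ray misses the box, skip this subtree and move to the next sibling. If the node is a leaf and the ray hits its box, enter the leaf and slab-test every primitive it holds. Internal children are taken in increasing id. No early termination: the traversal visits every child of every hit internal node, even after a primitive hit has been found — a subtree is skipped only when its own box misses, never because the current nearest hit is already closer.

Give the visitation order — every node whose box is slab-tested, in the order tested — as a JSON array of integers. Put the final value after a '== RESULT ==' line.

Walk:
N0 x:[2,41] y:[9/2,25] z:[37/3,26] -> hit [37/3,25], descend [1, 3, 5, 6]
  N1 x:[8,41] y:[12,43/2] z:[59/3,26] -> hit [59/3,43/2], descend [9, 10]
    N9 x:[20,41] y:[31/2,20] z:[59/3,65/3] -> hit [20,20] leaf, test {P2@t=20, P8(miss)}
    N10 x:[8,18] y:[12,43/2] z:[61/3,26] -> miss, prune
  N3 x:[2,16] y:[13/2,11] z:[19,24] -> miss, prune
  N5 x:[8,27] y:[17,25] z:[37/3,62/3] -> hit [17,62/3], descend [2, 4]
    N2 x:[8,21] y:[35/2,25] z:[15,62/3] -> hit [35/2,62/3] leaf, test {P7(miss), P12(miss)}
    N4 x:[15,27] y:[17,20] z:[37/3,44/3] -> miss, prune
  N6 x:[15,38] y:[9/2,25/2] z:[44/3,71/3] -> miss, prune

Summary -> nodes [0, 1, 9, 10, 3, 5, 2, 4, 6]; box-tests=9; leaf-entries=2; first=P2

== RESULT ==
[0, 1, 9, 10, 3, 5, 2, 4, 6]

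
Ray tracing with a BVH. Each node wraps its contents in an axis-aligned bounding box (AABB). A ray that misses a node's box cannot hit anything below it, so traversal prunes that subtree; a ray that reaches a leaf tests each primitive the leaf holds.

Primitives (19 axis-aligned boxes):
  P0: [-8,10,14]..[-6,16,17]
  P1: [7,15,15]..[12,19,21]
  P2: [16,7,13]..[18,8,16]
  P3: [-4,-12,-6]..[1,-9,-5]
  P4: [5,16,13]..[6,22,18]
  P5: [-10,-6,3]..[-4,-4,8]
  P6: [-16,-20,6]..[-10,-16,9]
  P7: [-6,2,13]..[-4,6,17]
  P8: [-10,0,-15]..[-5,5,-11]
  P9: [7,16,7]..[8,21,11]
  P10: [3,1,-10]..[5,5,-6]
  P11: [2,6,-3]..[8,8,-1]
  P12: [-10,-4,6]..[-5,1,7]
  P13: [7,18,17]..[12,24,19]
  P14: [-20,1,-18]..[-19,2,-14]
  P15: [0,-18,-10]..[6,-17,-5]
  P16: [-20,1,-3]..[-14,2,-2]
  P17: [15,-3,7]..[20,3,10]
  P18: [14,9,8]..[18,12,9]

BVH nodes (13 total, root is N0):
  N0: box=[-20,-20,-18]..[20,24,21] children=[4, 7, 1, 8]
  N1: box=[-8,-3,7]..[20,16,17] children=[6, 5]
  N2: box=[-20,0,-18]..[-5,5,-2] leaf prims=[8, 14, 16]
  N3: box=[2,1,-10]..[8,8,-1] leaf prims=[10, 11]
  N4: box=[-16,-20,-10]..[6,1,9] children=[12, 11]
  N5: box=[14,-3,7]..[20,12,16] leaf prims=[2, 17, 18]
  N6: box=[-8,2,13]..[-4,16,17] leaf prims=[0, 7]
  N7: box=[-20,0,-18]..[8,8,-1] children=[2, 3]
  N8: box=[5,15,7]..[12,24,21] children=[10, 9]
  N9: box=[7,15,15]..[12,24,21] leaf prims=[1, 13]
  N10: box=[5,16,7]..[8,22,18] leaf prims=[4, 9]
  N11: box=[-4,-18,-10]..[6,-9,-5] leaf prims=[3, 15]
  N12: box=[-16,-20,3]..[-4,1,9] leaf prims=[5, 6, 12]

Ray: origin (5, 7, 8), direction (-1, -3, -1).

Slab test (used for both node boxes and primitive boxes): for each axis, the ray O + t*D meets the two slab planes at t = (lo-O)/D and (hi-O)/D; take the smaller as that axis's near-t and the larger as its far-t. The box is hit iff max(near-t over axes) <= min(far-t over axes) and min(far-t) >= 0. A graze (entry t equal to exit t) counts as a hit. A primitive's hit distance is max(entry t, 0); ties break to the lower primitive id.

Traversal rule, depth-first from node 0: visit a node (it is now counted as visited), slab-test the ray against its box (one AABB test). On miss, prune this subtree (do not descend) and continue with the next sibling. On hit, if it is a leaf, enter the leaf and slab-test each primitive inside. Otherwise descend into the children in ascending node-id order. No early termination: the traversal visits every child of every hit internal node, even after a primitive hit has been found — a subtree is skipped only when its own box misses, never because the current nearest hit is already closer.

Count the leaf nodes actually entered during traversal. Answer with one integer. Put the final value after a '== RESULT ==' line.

Traverse from the root:
N0 x:[-15,25] y:[-17/3,9] z:[-13,26] -> hit [-17/3,9], descend [1, 4, 7, 8]
  N1 x:[-15,13] y:[-3,10/3] z:[-9,1] -> hit [-3,1], descend [5, 6]
    N5 x:[-15,-9] y:[-5/3,10/3] z:[-8,1] -> miss, prune
    N6 x:[9,13] y:[-3,5/3] z:[-9,-5] -> miss, prune
  N4 x:[-1,21] y:[2,9] z:[-1,18] -> hit [2,9], descend [11, 12]
    N11 x:[-1,9] y:[16/3,25/3] z:[13,18] -> miss, prune
    N12 x:[9,21] y:[2,9] z:[-1,5] -> miss, prune
  N7 x:[-3,25] y:[-1/3,7/3] z:[9,26] -> miss, prune
  N8 x:[-7,0] y:[-17/3,-8/3] z:[-13,1] -> miss, prune

Visited [0, 1, 5, 6, 4, 11, 12, 7, 8]. Tests: 9 box, 0 leaf. Nearest: miss.

== RESULT ==
0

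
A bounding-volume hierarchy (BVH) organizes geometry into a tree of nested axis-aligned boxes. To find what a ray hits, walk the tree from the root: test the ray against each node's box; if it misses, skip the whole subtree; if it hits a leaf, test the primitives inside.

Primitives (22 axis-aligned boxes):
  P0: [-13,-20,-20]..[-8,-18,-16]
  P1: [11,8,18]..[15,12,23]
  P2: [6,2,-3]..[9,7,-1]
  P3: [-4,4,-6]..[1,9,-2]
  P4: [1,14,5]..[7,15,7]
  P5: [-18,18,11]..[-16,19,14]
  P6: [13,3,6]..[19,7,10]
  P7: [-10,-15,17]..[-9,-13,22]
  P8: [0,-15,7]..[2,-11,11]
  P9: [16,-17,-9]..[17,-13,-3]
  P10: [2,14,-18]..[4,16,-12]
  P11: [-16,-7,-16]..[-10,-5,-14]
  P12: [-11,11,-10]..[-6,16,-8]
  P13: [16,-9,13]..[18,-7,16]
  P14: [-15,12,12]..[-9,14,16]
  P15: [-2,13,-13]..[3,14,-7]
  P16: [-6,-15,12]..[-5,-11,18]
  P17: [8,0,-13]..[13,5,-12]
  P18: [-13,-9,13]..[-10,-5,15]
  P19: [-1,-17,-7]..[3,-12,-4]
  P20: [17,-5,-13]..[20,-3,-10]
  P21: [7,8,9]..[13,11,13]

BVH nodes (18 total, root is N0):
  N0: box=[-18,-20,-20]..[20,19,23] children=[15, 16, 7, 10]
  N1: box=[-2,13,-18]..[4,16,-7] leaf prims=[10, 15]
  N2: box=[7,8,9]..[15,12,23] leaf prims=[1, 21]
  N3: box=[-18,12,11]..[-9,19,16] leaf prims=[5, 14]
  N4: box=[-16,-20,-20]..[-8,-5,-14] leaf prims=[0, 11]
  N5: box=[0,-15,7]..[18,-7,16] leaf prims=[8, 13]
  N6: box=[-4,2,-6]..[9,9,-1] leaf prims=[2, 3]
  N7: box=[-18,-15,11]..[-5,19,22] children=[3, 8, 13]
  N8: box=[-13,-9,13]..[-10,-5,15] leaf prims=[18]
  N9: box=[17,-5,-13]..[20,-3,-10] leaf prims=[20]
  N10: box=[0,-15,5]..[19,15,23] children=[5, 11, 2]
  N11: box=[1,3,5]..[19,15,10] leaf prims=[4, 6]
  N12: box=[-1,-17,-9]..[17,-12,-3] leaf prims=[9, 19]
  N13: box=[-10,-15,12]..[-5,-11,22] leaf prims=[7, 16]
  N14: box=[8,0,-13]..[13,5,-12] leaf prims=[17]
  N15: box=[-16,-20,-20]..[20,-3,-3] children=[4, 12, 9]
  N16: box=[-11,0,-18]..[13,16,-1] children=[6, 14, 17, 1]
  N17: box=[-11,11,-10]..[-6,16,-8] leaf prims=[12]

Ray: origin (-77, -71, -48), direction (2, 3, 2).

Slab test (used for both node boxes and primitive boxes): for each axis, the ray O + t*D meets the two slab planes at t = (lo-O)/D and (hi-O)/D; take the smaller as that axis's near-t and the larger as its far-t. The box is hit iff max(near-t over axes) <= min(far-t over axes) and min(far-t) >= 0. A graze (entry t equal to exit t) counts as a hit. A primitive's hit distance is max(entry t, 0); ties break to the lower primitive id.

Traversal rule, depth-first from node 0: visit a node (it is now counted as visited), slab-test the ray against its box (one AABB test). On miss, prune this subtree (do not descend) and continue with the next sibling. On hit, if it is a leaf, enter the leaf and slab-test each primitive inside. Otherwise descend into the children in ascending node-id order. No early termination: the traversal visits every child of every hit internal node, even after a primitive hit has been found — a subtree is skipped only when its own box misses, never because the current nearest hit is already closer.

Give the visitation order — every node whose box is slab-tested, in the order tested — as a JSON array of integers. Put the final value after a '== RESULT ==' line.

Trace the traversal:
N0 x:[59/2,97/2] y:[17,30] z:[14,71/2] -> hit [59/2,30], descend [7, 10, 15, 16]
  N7 x:[59/2,36] y:[56/3,30] z:[59/2,35] -> hit [59/2,30], descend [3, 8, 13]
    N3 x:[59/2,34] y:[83/3,30] z:[59/2,32] -> hit [59/2,30] leaf, test {P5@t=89/3, P14(miss)}
    N8 x:[32,67/2] y:[62/3,22] z:[61/2,63/2] -> miss, prune
    N13 x:[67/2,36] y:[56/3,20] z:[30,35] -> miss, prune
  N10 x:[77/2,48] y:[56/3,86/3] z:[53/2,71/2] -> miss, prune
  N15 x:[61/2,97/2] y:[17,68/3] z:[14,45/2] -> miss, prune
  N16 x:[33,45] y:[71/3,29] z:[15,47/2] -> miss, prune

order=[0, 7, 3, 8, 13, 10, 15, 16]  |boxes|=8  |leaves|=1  hit=P5

== RESULT ==
[0, 7, 3, 8, 13, 10, 15, 16]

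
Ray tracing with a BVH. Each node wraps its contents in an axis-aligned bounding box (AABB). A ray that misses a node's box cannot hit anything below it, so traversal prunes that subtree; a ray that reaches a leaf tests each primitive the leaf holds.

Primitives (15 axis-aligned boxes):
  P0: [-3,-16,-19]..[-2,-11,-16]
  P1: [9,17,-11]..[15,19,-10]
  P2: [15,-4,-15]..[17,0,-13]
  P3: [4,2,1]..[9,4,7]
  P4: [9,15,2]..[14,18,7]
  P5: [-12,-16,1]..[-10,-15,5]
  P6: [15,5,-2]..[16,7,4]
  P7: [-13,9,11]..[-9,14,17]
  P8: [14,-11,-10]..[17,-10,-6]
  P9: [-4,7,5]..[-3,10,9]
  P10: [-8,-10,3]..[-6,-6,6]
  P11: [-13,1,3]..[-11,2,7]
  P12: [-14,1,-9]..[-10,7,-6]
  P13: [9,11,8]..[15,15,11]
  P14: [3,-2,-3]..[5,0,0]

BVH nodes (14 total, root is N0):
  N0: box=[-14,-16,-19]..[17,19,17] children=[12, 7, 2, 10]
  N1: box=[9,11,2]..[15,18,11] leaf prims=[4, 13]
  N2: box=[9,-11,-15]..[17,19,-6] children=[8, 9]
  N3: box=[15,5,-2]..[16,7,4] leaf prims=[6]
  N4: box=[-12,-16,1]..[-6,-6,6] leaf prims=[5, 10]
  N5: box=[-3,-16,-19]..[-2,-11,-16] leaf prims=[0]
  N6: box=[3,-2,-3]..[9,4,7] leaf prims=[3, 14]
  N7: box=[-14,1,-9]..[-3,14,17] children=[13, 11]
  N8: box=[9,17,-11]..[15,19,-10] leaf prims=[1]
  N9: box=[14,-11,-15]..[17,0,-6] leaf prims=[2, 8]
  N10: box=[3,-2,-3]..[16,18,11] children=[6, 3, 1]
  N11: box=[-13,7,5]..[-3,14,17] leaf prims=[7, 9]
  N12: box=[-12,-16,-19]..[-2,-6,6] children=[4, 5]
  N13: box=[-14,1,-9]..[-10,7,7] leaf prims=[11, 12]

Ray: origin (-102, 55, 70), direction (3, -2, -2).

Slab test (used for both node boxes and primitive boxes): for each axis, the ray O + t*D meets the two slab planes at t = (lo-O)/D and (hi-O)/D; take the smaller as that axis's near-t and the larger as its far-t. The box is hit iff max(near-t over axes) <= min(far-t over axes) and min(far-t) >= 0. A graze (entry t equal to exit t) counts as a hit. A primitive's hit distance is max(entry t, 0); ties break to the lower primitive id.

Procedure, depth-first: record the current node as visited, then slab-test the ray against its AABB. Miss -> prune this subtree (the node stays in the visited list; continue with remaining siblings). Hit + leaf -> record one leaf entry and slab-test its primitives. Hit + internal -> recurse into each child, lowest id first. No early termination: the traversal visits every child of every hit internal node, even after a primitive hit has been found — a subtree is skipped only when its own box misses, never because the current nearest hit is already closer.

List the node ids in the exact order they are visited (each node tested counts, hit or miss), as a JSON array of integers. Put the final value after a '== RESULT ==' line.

Walk:
N0 x:[88/3,119/3] y:[18,71/2] z:[53/2,89/2] -> hit [88/3,71/2], descend [2, 7, 10, 12]
  N2 x:[37,119/3] y:[18,33] z:[38,85/2] -> miss, prune
  N7 x:[88/3,33] y:[41/2,27] z:[53/2,79/2] -> miss, prune
  N10 x:[35,118/3] y:[37/2,57/2] z:[59/2,73/2] -> miss, prune
  N12 x:[30,100/3] y:[61/2,71/2] z:[32,89/2] -> hit [32,100/3], descend [4, 5]
    N4 x:[30,32] y:[61/2,71/2] z:[32,69/2] -> hit [32,32] leaf, test {P5(miss), P10@t=32}
    N5 x:[33,100/3] y:[33,71/2] z:[43,89/2] -> miss, prune

Visited [0, 2, 7, 10, 12, 4, 5]. Tests: 7 box, 1 leaf. Nearest: P10.

== RESULT ==
[0, 2, 7, 10, 12, 4, 5]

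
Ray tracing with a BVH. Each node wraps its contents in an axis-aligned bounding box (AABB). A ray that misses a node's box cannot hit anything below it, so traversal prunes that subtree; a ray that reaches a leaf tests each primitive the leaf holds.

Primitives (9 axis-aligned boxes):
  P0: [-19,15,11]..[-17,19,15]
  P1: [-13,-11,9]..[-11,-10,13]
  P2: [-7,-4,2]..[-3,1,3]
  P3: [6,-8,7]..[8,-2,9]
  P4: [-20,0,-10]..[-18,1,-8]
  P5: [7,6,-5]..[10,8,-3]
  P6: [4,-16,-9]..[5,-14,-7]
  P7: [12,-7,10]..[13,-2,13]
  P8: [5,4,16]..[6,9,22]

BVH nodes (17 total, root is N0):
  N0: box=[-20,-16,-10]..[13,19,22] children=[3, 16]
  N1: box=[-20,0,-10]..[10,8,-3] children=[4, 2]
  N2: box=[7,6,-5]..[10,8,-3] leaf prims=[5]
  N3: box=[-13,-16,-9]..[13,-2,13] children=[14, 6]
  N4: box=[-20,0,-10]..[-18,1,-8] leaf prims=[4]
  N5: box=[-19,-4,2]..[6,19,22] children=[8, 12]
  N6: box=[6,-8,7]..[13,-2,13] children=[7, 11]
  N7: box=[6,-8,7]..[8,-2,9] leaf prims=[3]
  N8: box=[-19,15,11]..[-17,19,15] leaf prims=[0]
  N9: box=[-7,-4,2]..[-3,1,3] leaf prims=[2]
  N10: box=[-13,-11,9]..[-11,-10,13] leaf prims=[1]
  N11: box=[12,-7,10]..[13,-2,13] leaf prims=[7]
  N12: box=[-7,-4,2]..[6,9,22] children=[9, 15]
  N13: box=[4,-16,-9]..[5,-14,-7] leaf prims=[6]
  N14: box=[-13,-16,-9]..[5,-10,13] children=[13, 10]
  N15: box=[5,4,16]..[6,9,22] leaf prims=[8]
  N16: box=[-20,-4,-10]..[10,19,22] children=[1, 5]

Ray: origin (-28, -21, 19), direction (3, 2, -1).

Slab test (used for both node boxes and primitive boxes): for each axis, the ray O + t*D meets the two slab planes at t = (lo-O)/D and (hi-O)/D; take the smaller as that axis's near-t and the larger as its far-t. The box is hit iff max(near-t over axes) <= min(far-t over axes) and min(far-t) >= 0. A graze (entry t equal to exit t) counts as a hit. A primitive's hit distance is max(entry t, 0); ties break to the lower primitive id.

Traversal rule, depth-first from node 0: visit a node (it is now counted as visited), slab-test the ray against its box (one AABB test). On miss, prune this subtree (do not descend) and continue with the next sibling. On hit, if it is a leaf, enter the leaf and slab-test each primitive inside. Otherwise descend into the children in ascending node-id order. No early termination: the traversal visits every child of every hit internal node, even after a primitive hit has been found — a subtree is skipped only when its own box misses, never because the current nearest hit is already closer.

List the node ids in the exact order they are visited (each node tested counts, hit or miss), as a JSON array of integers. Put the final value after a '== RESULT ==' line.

Trace the traversal:
N0 x:[8/3,41/3] y:[5/2,20] z:[-3,29] -> hit [8/3,41/3], descend [3, 16]
  N3 x:[5,41/3] y:[5/2,19/2] z:[6,28] -> hit [6,19/2], descend [6, 14]
    N6 x:[34/3,41/3] y:[13/2,19/2] z:[6,12] -> miss, prune
    N14 x:[5,11] y:[5/2,11/2] z:[6,28] -> miss, prune
  N16 x:[8/3,38/3] y:[17/2,20] z:[-3,29] -> hit [17/2,38/3], descend [1, 5]
    N1 x:[8/3,38/3] y:[21/2,29/2] z:[22,29] -> miss, prune
    N5 x:[3,34/3] y:[17/2,20] z:[-3,17] -> hit [17/2,34/3], descend [8, 12]
      N8 x:[3,11/3] y:[18,20] z:[4,8] -> miss, prune
      N12 x:[7,34/3] y:[17/2,15] z:[-3,17] -> hit [17/2,34/3], descend [9, 15]
        N9 x:[7,25/3] y:[17/2,11] z:[16,17] -> miss, prune
        N15 x:[11,34/3] y:[25/2,15] z:[-3,3] -> miss, prune

Visited [0, 3, 6, 14, 16, 1, 5, 8, 12, 9, 15]. Tests: 11 box, 0 leaf. Nearest: miss.

== RESULT ==
[0, 3, 6, 14, 16, 1, 5, 8, 12, 9, 15]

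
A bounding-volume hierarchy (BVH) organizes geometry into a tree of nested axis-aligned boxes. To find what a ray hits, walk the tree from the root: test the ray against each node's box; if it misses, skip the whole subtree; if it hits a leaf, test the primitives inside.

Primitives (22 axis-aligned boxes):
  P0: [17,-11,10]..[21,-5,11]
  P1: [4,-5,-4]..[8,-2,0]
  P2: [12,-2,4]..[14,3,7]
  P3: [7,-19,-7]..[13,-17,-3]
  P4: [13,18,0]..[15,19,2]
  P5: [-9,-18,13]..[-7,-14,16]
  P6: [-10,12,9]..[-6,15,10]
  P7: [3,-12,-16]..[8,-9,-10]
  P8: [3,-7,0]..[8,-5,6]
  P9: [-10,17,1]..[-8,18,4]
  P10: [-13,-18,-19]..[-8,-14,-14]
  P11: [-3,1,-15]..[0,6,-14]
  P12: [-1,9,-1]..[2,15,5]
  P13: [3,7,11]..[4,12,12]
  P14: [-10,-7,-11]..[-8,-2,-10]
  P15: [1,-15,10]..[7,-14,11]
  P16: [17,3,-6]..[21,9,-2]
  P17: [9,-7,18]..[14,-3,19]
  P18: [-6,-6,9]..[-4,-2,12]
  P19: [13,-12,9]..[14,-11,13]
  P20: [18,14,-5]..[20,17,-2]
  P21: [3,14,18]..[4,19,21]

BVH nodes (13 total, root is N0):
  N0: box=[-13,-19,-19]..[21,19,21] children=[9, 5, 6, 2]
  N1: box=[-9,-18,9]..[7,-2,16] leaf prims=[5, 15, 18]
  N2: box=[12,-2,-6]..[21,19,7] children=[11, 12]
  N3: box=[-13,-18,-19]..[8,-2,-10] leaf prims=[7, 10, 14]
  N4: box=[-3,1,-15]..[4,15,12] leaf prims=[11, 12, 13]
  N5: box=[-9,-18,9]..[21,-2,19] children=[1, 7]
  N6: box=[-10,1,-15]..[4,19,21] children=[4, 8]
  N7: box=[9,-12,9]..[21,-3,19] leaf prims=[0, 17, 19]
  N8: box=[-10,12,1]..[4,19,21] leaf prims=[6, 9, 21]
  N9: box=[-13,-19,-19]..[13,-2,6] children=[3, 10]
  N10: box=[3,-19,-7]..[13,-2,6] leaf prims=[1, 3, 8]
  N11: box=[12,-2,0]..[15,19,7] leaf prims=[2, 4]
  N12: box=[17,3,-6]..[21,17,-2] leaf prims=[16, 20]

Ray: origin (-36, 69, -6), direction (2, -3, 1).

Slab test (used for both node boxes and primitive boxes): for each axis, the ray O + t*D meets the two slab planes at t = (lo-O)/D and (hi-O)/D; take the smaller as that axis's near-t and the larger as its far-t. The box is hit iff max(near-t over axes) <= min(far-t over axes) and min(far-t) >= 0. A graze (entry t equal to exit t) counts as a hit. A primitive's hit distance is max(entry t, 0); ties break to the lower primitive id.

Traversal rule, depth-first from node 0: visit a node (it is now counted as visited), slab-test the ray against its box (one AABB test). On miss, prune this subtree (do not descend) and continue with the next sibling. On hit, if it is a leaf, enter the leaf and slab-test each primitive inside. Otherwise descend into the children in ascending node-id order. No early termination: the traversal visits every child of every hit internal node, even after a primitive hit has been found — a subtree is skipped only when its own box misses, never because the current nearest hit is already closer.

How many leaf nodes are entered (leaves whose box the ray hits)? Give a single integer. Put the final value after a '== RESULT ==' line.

Walk:
N0 x:[23/2,57/2] y:[50/3,88/3] z:[-13,27] -> hit [50/3,27], descend [2, 5, 6, 9]
  N2 x:[24,57/2] y:[50/3,71/3] z:[0,13] -> miss, prune
  N5 x:[27/2,57/2] y:[71/3,29] z:[15,25] -> hit [71/3,25], descend [1, 7]
    N1 x:[27/2,43/2] y:[71/3,29] z:[15,22] -> miss, prune
    N7 x:[45/2,57/2] y:[24,27] z:[15,25] -> hit [24,25] leaf, test {P0(miss), P17@t=24, P19(miss)}
  N6 x:[13,20] y:[50/3,68/3] z:[-9,27] -> hit [50/3,20], descend [4, 8]
    N4 x:[33/2,20] y:[18,68/3] z:[-9,18] -> hit [18,18] leaf, test {P11(miss), P12(miss), P13(miss)}
    N8 x:[13,20] y:[50/3,19] z:[7,27] -> hit [50/3,19] leaf, test {P6(miss), P9(miss), P21(miss)}
  N9 x:[23/2,49/2] y:[71/3,88/3] z:[-13,12] -> miss, prune

Summary -> nodes [0, 2, 5, 1, 7, 6, 4, 8, 9]; box-tests=9; leaf-entries=3; first=P17

== RESULT ==
3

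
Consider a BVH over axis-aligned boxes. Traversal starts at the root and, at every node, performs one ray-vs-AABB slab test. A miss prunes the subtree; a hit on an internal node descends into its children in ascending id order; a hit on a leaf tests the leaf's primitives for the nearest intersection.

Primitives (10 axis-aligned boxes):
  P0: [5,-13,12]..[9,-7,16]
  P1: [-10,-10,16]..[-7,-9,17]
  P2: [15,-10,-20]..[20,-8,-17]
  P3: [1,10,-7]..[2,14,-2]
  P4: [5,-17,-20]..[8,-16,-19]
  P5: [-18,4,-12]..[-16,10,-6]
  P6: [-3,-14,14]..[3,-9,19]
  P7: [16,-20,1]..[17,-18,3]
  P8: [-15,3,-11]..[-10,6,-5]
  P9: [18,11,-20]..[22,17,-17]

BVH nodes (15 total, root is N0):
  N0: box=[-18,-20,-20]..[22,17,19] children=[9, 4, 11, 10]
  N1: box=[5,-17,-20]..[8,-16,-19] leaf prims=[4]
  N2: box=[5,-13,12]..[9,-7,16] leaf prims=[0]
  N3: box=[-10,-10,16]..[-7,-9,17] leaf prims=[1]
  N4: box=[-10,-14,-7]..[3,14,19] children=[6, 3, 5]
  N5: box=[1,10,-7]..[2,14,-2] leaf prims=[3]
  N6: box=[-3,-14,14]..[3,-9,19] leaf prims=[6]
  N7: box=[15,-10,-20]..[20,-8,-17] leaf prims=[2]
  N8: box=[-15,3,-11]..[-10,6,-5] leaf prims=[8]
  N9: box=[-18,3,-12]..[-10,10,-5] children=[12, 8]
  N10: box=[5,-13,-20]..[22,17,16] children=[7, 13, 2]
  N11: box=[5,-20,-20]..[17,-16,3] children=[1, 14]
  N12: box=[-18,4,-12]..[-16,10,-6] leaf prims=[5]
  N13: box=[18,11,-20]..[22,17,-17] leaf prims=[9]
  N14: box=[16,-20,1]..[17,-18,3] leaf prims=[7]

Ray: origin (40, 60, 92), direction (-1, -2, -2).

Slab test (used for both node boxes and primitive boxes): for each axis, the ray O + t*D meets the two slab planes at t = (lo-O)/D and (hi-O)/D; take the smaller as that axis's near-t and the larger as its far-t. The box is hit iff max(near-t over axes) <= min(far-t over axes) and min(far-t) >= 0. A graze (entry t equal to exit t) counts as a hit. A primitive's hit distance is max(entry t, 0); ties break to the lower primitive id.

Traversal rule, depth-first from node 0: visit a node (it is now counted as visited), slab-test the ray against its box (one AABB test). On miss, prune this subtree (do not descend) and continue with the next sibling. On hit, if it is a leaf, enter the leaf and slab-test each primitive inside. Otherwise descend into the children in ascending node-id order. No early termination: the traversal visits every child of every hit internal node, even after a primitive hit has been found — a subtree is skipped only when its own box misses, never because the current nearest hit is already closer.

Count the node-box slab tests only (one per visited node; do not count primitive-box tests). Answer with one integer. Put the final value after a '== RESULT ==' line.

Walk:
N0 x:[18,58] y:[43/2,40] z:[73/2,56] -> hit [73/2,40], descend [4, 9, 10, 11]
  N4 x:[37,50] y:[23,37] z:[73/2,99/2] -> hit [37,37], descend [3, 5, 6]
    N3 x:[47,50] y:[69/2,35] z:[75/2,38] -> miss, prune
    N5 x:[38,39] y:[23,25] z:[47,99/2] -> miss, prune
    N6 x:[37,43] y:[69/2,37] z:[73/2,39] -> hit [37,37] leaf, test {P6@t=37}
  N9 x:[50,58] y:[25,57/2] z:[97/2,52] -> miss, prune
  N10 x:[18,35] y:[43/2,73/2] z:[38,56] -> miss, prune
  N11 x:[23,35] y:[38,40] z:[89/2,56] -> miss, prune

8 AABB tests over nodes [0, 4, 3, 5, 6, 9, 10, 11]; 1 leaf entered; closest P6.

== RESULT ==
8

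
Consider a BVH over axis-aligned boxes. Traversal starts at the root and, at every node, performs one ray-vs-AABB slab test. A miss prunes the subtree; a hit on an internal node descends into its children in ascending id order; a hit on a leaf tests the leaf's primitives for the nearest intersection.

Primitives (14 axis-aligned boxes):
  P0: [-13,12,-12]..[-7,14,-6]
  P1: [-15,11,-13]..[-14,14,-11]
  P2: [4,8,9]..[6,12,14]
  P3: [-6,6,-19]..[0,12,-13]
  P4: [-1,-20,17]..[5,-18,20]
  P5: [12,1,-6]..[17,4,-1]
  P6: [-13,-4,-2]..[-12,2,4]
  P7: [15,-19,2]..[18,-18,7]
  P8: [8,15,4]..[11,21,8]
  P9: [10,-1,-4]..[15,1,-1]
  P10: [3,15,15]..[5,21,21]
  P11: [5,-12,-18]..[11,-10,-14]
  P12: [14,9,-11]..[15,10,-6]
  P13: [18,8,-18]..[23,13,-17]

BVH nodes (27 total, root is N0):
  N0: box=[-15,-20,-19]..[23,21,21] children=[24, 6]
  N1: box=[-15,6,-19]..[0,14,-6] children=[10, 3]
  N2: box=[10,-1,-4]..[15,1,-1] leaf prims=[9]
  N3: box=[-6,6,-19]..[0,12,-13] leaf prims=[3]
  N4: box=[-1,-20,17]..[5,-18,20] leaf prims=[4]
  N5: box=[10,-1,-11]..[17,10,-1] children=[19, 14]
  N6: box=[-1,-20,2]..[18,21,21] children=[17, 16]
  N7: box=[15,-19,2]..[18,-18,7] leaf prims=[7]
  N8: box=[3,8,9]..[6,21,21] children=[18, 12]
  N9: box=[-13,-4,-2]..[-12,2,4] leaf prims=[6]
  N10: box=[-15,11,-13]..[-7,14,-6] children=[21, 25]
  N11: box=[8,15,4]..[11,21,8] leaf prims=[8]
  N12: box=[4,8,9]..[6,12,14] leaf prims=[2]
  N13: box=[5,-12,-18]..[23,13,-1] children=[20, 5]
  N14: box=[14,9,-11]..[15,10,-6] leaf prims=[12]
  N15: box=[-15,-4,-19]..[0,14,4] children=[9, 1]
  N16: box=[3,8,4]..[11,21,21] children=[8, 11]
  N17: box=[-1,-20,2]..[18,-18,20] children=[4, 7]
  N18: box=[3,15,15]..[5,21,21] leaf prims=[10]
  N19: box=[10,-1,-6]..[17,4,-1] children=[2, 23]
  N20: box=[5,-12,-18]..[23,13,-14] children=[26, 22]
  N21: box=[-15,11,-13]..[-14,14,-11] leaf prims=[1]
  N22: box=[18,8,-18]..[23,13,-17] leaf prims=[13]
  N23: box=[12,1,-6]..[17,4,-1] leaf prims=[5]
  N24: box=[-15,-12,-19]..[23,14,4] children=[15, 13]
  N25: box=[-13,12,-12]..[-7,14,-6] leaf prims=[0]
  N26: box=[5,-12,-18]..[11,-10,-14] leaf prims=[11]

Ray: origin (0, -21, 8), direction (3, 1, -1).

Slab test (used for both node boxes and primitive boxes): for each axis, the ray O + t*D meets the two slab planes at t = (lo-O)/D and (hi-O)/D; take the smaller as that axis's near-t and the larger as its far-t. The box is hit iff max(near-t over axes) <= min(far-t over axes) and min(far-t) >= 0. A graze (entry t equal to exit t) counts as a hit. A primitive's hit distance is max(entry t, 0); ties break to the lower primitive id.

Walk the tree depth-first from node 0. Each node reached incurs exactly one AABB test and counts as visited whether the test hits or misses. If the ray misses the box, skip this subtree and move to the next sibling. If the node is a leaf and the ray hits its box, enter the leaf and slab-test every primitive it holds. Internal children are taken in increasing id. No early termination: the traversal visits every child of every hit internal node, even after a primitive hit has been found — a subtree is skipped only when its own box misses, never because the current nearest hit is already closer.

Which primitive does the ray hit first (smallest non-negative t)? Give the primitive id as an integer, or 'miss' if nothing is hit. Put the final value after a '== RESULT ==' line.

Traverse from the root:
N0 x:[-5,23/3] y:[1,42] z:[-13,27] -> hit [1,23/3], descend [6, 24]
  N6 x:[-1/3,6] y:[1,42] z:[-13,6] -> hit [1,6], descend [16, 17]
    N16 x:[1,11/3] y:[29,42] z:[-13,4] -> miss, prune
    N17 x:[-1/3,6] y:[1,3] z:[-12,6] -> hit [1,3], descend [4, 7]
      N4 x:[-1/3,5/3] y:[1,3] z:[-12,-9] -> miss, prune
      N7 x:[5,6] y:[2,3] z:[1,6] -> miss, prune
  N24 x:[-5,23/3] y:[9,35] z:[4,27] -> miss, prune

7 AABB tests over nodes [0, 6, 16, 17, 4, 7, 24]; 0 leaves entered; closest miss.

== RESULT ==
miss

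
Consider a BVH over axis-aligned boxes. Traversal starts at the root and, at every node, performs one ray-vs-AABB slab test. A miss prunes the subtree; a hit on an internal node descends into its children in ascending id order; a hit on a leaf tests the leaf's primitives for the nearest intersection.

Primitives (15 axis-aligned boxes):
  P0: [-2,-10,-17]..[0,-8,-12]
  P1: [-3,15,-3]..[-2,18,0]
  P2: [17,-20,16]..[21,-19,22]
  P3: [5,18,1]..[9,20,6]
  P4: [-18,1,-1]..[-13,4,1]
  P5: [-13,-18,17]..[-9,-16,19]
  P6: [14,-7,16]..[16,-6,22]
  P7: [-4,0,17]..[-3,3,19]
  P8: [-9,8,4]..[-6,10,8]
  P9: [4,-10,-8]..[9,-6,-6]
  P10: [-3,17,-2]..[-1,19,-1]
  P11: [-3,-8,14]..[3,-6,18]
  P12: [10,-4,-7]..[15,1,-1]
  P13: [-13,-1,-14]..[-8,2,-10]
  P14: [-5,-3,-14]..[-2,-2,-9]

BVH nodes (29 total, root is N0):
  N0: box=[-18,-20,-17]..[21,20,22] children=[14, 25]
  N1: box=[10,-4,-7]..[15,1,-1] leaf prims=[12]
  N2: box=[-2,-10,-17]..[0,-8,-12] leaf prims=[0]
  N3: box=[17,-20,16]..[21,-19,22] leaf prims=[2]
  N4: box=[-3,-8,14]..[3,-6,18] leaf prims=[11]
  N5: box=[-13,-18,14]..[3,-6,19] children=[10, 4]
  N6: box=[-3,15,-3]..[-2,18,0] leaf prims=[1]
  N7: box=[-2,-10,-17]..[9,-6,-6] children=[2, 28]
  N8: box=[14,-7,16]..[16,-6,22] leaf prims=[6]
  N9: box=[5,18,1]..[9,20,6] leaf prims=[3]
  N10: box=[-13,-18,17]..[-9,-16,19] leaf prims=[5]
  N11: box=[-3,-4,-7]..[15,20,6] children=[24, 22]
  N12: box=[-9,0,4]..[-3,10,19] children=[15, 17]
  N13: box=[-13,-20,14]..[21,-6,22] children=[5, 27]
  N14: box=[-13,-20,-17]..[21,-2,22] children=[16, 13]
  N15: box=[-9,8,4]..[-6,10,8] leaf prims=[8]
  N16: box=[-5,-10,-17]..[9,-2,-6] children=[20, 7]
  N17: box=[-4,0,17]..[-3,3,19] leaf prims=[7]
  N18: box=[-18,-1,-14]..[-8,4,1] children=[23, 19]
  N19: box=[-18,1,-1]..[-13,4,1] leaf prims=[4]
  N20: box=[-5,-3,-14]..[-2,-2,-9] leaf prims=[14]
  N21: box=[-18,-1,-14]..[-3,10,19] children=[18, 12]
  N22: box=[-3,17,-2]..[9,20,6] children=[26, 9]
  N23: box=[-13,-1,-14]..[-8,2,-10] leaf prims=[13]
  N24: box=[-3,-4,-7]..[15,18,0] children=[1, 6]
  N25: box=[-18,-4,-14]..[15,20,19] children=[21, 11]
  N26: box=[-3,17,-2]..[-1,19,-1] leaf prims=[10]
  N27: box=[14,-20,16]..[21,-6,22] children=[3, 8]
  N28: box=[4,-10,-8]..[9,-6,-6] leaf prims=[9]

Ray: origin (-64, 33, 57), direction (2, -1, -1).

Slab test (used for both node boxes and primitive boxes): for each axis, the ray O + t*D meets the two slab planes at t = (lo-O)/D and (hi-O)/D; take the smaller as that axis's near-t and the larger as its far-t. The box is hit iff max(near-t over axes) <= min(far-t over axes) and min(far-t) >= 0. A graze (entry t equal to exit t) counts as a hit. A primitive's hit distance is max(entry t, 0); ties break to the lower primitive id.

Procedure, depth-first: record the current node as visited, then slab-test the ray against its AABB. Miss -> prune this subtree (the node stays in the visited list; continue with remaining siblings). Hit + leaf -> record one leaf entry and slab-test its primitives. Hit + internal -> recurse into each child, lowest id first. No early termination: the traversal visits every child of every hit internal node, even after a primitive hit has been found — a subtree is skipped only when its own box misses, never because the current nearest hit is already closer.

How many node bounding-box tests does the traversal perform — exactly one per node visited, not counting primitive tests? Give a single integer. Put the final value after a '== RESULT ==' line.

Walk:
N0 x:[23,85/2] y:[13,53] z:[35,74] -> hit [35,85/2], descend [14, 25]
  N14 x:[51/2,85/2] y:[35,53] z:[35,74] -> hit [35,85/2], descend [13, 16]
    N13 x:[51/2,85/2] y:[39,53] z:[35,43] -> hit [39,85/2], descend [5, 27]
      N5 x:[51/2,67/2] y:[39,51] z:[38,43] -> miss, prune
      N27 x:[39,85/2] y:[39,53] z:[35,41] -> hit [39,41], descend [3, 8]
        N3 x:[81/2,85/2] y:[52,53] z:[35,41] -> miss, prune
        N8 x:[39,40] y:[39,40] z:[35,41] -> hit [39,40] leaf, test {P6@t=39}
    N16 x:[59/2,73/2] y:[35,43] z:[63,74] -> miss, prune
  N25 x:[23,79/2] y:[13,37] z:[38,71] -> miss, prune

Summary -> nodes [0, 14, 13, 5, 27, 3, 8, 16, 25]; box-tests=9; leaf-entries=1; first=P6

== RESULT ==
9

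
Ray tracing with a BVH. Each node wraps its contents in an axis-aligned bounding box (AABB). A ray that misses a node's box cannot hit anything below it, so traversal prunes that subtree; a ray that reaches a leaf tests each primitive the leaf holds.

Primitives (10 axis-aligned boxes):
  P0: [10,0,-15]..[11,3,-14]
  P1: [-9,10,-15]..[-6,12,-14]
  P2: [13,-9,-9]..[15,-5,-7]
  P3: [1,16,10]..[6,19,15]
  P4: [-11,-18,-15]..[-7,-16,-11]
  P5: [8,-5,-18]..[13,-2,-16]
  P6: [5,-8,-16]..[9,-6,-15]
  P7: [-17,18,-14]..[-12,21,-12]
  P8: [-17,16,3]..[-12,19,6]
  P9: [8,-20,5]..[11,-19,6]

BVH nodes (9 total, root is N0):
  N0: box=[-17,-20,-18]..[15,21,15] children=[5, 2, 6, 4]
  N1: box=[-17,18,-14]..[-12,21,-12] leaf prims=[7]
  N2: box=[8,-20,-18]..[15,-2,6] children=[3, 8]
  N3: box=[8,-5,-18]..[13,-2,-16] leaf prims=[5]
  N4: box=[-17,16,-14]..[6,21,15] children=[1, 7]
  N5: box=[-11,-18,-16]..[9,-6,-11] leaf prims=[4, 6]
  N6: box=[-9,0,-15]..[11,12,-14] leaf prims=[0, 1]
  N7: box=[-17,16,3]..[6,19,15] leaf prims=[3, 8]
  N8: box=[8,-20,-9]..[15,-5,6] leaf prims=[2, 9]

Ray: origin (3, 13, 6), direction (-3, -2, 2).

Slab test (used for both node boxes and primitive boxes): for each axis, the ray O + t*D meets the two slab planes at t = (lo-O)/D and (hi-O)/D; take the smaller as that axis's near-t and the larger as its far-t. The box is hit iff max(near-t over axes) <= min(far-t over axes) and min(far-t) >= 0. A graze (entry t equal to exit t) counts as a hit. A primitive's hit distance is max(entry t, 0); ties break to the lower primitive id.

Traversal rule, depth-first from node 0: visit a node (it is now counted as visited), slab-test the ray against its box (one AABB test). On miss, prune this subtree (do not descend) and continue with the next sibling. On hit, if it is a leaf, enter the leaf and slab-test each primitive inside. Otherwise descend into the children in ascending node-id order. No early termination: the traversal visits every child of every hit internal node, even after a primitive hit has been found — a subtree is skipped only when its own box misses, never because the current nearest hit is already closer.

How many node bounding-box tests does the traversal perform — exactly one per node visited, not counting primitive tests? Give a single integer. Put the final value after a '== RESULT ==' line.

Trace the traversal:
N0 x:[-4,20/3] y:[-4,33/2] z:[-12,9/2] -> hit [-4,9/2], descend [2, 4, 5, 6]
  N2 x:[-4,-5/3] y:[15/2,33/2] z:[-12,0] -> miss, prune
  N4 x:[-1,20/3] y:[-4,-3/2] z:[-10,9/2] -> miss, prune
  N5 x:[-2,14/3] y:[19/2,31/2] z:[-11,-17/2] -> miss, prune
  N6 x:[-8/3,4] y:[1/2,13/2] z:[-21/2,-10] -> miss, prune

Visited [0, 2, 4, 5, 6]. Tests: 5 box, 0 leaf. Nearest: miss.

== RESULT ==
5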